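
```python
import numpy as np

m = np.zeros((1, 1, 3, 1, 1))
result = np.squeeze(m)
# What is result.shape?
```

(3,)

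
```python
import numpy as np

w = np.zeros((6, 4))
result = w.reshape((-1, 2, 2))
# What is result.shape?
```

(6, 2, 2)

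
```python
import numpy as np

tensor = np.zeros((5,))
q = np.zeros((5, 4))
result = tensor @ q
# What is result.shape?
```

(4,)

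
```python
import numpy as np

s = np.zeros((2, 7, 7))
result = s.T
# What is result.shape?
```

(7, 7, 2)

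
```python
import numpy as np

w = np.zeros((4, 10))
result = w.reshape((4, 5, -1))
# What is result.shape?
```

(4, 5, 2)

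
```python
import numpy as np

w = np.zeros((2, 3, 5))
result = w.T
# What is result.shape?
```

(5, 3, 2)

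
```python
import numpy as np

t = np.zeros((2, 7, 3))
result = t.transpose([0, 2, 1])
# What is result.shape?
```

(2, 3, 7)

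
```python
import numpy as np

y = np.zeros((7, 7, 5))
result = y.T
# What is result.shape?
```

(5, 7, 7)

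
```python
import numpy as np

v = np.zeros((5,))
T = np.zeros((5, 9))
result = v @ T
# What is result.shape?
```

(9,)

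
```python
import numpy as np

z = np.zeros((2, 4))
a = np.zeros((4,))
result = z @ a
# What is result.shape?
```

(2,)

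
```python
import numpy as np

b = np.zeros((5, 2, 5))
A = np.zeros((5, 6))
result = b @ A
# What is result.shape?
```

(5, 2, 6)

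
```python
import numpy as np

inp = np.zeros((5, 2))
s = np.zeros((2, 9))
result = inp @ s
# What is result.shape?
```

(5, 9)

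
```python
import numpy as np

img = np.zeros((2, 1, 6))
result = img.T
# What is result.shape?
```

(6, 1, 2)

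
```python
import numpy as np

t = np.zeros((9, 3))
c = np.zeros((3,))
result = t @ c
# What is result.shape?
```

(9,)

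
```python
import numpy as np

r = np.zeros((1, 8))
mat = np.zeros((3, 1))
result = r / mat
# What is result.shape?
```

(3, 8)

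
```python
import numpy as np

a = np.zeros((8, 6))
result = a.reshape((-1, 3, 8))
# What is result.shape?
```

(2, 3, 8)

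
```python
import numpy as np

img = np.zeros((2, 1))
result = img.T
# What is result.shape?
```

(1, 2)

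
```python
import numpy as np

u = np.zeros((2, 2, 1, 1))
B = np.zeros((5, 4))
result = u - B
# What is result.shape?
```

(2, 2, 5, 4)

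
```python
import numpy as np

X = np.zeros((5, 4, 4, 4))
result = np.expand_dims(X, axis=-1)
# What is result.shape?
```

(5, 4, 4, 4, 1)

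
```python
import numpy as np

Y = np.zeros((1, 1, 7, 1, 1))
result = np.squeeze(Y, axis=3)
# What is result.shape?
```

(1, 1, 7, 1)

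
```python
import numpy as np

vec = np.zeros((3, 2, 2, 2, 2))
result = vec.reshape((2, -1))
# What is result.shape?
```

(2, 24)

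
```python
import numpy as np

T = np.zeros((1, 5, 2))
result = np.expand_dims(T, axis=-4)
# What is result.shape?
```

(1, 1, 5, 2)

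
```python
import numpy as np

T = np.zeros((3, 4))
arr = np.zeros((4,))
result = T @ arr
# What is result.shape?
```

(3,)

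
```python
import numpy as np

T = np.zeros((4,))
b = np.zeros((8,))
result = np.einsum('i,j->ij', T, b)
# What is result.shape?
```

(4, 8)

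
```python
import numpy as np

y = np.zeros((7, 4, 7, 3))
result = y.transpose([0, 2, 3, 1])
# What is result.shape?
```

(7, 7, 3, 4)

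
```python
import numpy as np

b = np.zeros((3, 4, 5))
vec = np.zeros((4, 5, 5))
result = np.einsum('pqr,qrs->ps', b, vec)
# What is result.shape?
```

(3, 5)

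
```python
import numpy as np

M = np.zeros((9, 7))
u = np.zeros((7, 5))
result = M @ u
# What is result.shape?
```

(9, 5)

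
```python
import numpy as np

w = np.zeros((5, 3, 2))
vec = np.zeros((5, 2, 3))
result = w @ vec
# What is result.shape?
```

(5, 3, 3)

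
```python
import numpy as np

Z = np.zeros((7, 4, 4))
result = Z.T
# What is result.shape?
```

(4, 4, 7)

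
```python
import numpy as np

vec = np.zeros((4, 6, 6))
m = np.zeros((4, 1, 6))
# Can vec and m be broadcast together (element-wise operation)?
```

Yes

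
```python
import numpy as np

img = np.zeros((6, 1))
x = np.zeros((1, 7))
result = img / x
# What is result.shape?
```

(6, 7)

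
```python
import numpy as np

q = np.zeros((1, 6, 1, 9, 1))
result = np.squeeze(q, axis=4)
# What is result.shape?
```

(1, 6, 1, 9)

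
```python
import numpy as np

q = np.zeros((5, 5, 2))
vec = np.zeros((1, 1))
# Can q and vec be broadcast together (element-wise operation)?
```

Yes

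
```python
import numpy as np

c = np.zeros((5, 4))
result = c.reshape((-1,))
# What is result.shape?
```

(20,)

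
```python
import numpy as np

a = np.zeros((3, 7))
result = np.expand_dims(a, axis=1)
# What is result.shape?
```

(3, 1, 7)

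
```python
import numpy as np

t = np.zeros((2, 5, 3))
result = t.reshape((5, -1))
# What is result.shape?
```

(5, 6)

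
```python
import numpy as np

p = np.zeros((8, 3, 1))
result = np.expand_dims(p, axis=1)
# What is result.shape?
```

(8, 1, 3, 1)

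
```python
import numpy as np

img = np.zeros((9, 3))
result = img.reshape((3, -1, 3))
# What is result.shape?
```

(3, 3, 3)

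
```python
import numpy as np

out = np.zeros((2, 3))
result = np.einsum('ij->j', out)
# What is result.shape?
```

(3,)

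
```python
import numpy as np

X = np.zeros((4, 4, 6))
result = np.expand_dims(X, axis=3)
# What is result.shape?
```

(4, 4, 6, 1)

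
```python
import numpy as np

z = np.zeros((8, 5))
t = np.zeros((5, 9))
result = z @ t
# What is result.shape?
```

(8, 9)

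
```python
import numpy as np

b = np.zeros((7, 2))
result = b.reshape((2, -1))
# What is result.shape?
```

(2, 7)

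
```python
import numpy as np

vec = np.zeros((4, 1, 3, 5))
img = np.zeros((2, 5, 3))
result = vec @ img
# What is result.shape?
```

(4, 2, 3, 3)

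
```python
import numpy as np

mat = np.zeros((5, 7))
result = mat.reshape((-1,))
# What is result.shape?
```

(35,)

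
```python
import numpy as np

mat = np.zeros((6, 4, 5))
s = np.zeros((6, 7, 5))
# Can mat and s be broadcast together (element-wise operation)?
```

No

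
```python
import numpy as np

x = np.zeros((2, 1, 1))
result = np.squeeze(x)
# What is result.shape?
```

(2,)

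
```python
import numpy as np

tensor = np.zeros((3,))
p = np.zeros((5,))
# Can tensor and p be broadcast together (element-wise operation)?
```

No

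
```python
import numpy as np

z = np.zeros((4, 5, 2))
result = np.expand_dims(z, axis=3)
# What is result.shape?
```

(4, 5, 2, 1)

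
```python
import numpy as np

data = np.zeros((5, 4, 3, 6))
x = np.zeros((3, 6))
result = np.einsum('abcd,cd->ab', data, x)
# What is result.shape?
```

(5, 4)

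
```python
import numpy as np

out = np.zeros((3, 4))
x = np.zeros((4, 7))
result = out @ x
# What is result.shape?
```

(3, 7)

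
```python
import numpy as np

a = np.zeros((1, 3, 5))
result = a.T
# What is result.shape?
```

(5, 3, 1)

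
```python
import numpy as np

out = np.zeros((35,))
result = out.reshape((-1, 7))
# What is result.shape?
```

(5, 7)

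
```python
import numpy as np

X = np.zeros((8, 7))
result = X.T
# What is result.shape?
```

(7, 8)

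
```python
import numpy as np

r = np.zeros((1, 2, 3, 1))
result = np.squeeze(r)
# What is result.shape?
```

(2, 3)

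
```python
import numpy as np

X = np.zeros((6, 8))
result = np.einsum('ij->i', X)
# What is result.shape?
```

(6,)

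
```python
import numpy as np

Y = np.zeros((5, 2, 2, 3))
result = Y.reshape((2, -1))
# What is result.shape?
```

(2, 30)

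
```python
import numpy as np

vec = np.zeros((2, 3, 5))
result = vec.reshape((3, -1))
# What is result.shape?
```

(3, 10)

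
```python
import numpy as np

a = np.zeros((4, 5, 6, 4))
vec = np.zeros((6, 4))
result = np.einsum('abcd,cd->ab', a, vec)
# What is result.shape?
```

(4, 5)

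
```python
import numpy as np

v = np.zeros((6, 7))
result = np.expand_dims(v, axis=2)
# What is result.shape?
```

(6, 7, 1)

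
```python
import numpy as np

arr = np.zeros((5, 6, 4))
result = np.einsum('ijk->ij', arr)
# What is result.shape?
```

(5, 6)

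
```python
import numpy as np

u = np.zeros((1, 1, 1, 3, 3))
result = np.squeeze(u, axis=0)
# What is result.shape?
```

(1, 1, 3, 3)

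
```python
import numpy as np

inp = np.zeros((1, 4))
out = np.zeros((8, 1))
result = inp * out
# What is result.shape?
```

(8, 4)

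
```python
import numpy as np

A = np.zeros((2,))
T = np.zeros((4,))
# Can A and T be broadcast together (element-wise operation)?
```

No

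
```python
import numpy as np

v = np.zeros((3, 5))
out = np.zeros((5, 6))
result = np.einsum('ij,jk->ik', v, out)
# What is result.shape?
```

(3, 6)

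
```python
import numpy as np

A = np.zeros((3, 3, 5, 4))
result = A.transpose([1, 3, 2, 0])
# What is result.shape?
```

(3, 4, 5, 3)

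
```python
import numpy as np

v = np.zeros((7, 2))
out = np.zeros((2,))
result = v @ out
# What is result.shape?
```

(7,)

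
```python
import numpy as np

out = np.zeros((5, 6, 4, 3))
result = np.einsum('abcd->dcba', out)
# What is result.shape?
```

(3, 4, 6, 5)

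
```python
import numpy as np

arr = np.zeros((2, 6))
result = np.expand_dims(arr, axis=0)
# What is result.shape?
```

(1, 2, 6)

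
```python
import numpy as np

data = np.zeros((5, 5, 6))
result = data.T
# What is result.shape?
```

(6, 5, 5)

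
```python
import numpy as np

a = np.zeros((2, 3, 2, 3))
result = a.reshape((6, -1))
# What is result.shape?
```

(6, 6)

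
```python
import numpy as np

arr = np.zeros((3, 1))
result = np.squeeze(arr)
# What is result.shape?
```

(3,)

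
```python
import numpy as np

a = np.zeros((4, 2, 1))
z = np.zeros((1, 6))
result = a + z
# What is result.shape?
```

(4, 2, 6)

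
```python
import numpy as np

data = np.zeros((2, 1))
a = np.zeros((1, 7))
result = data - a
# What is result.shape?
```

(2, 7)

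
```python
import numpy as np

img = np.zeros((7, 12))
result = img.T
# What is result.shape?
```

(12, 7)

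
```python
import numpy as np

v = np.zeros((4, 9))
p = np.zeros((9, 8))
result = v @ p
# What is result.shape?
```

(4, 8)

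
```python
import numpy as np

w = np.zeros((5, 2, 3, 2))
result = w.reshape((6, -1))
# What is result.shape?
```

(6, 10)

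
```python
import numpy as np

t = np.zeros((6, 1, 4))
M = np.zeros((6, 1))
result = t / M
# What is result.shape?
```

(6, 6, 4)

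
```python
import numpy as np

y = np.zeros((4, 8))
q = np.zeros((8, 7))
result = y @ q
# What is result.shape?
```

(4, 7)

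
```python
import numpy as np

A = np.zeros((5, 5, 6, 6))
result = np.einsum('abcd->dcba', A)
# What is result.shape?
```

(6, 6, 5, 5)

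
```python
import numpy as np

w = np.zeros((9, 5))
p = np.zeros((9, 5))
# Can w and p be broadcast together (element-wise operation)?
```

Yes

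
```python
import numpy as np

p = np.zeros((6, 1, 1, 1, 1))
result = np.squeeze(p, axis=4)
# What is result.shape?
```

(6, 1, 1, 1)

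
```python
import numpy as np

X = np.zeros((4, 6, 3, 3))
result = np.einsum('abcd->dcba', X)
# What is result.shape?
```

(3, 3, 6, 4)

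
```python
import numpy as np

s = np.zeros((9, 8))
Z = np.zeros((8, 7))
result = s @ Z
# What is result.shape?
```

(9, 7)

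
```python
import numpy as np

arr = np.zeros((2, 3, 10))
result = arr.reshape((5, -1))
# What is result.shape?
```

(5, 12)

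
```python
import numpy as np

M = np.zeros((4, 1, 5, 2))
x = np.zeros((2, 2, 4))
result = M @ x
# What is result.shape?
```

(4, 2, 5, 4)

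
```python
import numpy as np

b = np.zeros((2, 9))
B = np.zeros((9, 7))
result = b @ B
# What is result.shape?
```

(2, 7)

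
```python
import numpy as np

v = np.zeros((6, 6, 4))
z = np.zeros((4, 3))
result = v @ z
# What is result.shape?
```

(6, 6, 3)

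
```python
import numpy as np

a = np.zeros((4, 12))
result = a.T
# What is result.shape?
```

(12, 4)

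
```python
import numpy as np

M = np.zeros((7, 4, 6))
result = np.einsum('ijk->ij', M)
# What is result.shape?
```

(7, 4)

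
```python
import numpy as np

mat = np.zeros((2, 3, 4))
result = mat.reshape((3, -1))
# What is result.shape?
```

(3, 8)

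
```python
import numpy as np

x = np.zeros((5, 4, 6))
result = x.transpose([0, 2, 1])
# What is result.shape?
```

(5, 6, 4)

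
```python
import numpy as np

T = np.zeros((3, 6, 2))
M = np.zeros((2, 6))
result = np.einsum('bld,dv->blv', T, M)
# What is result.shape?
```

(3, 6, 6)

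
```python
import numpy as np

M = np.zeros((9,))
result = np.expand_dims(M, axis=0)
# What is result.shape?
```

(1, 9)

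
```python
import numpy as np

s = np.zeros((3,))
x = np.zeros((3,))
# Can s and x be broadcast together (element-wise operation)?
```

Yes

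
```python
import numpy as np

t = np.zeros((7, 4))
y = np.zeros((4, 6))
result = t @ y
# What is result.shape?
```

(7, 6)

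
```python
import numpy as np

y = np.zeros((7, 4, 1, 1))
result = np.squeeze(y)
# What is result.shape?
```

(7, 4)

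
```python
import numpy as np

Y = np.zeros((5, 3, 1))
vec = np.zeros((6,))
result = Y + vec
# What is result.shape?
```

(5, 3, 6)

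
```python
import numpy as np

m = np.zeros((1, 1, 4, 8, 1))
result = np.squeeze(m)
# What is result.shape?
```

(4, 8)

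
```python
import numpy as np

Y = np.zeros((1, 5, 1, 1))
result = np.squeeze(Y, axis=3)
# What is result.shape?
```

(1, 5, 1)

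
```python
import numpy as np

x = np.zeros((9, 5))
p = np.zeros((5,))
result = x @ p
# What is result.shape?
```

(9,)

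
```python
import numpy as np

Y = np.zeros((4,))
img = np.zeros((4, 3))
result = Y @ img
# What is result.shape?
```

(3,)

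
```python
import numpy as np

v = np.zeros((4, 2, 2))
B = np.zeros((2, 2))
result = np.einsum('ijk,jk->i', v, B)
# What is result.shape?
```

(4,)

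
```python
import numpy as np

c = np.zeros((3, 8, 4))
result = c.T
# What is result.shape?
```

(4, 8, 3)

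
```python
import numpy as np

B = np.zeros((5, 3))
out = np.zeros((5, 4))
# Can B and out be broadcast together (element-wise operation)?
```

No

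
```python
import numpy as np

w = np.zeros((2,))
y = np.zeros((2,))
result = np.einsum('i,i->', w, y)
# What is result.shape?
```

()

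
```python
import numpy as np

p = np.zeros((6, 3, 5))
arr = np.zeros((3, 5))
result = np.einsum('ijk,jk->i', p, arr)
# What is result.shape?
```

(6,)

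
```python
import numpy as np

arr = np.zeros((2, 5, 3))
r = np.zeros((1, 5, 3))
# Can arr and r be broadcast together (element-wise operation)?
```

Yes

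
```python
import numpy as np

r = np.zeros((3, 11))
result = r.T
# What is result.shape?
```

(11, 3)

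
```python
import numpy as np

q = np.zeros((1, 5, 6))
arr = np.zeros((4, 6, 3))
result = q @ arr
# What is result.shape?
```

(4, 5, 3)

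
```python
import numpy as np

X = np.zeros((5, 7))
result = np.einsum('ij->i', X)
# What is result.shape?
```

(5,)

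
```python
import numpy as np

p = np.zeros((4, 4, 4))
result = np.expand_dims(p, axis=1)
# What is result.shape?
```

(4, 1, 4, 4)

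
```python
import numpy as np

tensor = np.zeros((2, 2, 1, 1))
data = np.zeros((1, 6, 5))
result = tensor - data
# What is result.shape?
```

(2, 2, 6, 5)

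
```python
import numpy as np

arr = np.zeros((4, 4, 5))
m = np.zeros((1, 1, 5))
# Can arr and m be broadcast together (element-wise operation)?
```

Yes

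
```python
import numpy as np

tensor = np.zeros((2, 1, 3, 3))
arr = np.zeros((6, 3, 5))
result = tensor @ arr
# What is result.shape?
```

(2, 6, 3, 5)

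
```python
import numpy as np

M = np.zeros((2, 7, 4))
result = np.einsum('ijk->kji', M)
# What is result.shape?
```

(4, 7, 2)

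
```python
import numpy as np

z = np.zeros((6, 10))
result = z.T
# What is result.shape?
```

(10, 6)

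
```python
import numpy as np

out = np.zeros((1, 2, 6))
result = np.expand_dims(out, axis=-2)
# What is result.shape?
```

(1, 2, 1, 6)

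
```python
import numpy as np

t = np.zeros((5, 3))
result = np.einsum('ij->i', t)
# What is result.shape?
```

(5,)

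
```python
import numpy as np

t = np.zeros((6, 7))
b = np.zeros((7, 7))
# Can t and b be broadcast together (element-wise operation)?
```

No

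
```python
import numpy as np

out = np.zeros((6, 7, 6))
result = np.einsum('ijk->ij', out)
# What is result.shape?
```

(6, 7)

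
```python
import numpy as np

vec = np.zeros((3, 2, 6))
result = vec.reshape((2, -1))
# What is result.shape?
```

(2, 18)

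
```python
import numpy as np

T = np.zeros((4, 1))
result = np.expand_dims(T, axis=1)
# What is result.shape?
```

(4, 1, 1)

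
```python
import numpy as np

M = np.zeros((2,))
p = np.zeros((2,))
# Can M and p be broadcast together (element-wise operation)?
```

Yes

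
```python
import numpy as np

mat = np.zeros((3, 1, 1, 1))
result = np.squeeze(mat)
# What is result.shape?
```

(3,)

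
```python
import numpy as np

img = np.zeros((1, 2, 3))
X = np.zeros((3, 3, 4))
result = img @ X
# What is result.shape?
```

(3, 2, 4)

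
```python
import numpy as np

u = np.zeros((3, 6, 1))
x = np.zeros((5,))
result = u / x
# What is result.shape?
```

(3, 6, 5)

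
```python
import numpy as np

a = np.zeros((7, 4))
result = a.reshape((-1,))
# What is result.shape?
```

(28,)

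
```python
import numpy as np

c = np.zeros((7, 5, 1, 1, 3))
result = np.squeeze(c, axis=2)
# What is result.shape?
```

(7, 5, 1, 3)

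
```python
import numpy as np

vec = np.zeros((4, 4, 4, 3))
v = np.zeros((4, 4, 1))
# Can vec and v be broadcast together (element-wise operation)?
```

Yes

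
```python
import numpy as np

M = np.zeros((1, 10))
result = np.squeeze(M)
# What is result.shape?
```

(10,)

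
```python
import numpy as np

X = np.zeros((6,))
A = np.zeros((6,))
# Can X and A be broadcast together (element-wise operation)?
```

Yes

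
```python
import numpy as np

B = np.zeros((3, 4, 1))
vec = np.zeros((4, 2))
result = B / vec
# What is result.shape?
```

(3, 4, 2)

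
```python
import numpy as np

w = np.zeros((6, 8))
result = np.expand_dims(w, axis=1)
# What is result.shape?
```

(6, 1, 8)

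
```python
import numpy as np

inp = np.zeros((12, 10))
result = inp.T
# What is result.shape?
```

(10, 12)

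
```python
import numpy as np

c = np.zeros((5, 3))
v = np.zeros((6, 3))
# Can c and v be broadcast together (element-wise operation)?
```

No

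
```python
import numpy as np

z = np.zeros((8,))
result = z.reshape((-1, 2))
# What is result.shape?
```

(4, 2)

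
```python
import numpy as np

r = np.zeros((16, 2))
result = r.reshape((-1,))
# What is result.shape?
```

(32,)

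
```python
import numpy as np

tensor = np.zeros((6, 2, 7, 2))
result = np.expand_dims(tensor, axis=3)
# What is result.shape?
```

(6, 2, 7, 1, 2)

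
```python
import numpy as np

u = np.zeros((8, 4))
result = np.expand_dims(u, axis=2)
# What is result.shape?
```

(8, 4, 1)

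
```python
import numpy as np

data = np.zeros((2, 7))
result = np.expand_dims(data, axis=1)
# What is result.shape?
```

(2, 1, 7)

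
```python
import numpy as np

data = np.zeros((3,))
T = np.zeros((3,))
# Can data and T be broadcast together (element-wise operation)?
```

Yes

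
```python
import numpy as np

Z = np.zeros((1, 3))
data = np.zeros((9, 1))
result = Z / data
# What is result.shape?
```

(9, 3)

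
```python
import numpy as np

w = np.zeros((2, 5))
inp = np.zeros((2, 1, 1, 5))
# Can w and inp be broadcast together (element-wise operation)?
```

Yes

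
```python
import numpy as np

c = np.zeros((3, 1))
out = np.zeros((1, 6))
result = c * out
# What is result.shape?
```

(3, 6)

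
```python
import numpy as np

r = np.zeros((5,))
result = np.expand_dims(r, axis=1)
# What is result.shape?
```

(5, 1)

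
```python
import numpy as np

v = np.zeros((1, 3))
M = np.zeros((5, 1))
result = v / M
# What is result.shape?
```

(5, 3)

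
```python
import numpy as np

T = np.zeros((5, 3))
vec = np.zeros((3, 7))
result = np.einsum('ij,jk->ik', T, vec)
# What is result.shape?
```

(5, 7)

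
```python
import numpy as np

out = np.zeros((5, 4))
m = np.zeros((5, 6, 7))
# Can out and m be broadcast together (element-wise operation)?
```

No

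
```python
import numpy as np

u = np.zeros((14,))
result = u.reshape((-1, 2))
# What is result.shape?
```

(7, 2)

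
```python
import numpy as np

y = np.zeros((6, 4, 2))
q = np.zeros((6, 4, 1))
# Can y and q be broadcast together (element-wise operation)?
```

Yes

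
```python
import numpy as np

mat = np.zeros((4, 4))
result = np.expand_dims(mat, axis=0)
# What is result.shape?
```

(1, 4, 4)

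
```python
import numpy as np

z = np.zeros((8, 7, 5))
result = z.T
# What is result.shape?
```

(5, 7, 8)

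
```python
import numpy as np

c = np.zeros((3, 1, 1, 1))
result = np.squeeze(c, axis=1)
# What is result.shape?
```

(3, 1, 1)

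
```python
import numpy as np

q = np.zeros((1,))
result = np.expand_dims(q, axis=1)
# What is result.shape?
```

(1, 1)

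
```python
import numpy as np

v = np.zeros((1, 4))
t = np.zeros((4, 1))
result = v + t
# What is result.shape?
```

(4, 4)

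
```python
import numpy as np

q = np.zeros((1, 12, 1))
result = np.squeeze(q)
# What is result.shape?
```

(12,)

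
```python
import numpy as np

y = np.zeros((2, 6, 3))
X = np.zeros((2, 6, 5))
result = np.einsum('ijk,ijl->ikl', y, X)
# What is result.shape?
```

(2, 3, 5)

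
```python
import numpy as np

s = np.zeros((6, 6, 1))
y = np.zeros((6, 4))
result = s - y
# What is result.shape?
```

(6, 6, 4)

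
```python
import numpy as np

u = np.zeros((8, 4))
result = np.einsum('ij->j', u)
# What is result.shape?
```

(4,)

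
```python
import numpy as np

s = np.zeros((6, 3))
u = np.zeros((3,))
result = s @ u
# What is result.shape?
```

(6,)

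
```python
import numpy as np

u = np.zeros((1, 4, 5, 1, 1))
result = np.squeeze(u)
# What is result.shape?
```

(4, 5)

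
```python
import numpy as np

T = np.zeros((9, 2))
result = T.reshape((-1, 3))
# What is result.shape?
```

(6, 3)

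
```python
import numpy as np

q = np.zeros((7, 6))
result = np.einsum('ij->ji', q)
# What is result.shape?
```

(6, 7)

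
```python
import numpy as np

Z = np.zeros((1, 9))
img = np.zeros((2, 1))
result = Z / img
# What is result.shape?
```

(2, 9)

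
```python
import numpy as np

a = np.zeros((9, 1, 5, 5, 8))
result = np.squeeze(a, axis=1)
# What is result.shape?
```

(9, 5, 5, 8)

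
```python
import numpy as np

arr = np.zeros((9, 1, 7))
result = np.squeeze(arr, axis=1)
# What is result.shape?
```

(9, 7)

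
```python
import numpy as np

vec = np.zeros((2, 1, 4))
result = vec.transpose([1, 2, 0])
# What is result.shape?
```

(1, 4, 2)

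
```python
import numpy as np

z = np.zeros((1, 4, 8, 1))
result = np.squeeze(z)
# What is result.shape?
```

(4, 8)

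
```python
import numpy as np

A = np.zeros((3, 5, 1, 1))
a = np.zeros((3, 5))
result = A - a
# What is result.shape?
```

(3, 5, 3, 5)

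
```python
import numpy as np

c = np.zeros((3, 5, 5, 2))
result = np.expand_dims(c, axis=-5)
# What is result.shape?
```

(1, 3, 5, 5, 2)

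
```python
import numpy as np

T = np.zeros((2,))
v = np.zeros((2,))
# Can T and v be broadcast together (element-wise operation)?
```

Yes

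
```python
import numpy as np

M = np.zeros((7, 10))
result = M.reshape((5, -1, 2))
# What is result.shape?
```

(5, 7, 2)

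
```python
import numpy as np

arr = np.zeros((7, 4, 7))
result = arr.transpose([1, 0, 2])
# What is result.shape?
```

(4, 7, 7)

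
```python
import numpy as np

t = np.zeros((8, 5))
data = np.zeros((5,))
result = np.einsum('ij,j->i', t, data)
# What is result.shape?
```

(8,)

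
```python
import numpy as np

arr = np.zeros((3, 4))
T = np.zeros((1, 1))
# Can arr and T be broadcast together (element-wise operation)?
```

Yes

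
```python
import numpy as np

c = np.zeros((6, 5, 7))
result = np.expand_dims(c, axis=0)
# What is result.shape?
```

(1, 6, 5, 7)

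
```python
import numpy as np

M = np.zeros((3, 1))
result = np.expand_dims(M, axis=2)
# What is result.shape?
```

(3, 1, 1)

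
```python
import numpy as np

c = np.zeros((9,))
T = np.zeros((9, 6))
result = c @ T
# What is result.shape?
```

(6,)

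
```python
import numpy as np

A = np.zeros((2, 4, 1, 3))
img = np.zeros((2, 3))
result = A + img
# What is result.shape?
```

(2, 4, 2, 3)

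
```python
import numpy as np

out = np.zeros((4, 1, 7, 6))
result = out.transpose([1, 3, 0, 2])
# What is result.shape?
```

(1, 6, 4, 7)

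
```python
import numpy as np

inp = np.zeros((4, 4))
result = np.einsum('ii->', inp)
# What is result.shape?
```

()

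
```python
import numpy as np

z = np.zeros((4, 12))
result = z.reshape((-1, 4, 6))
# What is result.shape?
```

(2, 4, 6)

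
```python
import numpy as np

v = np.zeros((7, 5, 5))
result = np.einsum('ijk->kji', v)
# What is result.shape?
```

(5, 5, 7)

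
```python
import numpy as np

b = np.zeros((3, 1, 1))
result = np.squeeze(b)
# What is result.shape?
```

(3,)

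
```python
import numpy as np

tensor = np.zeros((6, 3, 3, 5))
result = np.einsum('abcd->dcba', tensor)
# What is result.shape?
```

(5, 3, 3, 6)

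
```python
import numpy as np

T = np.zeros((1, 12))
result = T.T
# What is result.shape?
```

(12, 1)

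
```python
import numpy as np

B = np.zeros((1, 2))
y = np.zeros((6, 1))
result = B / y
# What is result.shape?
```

(6, 2)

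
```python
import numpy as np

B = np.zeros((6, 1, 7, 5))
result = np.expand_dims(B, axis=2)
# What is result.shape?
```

(6, 1, 1, 7, 5)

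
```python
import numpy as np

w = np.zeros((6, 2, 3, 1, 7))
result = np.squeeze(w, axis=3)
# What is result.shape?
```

(6, 2, 3, 7)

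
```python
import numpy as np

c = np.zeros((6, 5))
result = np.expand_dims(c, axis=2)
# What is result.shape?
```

(6, 5, 1)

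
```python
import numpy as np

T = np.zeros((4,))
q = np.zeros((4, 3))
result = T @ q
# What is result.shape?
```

(3,)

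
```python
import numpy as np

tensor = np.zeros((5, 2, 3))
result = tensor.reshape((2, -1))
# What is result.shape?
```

(2, 15)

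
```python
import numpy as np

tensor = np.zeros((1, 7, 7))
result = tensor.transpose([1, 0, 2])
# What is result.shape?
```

(7, 1, 7)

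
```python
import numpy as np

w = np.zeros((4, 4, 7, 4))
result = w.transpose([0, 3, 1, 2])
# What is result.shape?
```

(4, 4, 4, 7)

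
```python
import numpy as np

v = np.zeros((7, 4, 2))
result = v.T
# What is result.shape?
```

(2, 4, 7)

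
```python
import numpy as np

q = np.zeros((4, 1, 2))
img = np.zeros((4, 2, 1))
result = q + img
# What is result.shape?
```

(4, 2, 2)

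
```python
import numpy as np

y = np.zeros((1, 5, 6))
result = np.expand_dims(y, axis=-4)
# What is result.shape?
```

(1, 1, 5, 6)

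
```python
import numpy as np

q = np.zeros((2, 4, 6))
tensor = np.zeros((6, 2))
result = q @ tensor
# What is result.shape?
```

(2, 4, 2)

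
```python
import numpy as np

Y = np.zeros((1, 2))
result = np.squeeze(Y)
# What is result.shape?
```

(2,)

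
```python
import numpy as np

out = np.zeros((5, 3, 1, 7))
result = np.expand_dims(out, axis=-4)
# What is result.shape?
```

(5, 1, 3, 1, 7)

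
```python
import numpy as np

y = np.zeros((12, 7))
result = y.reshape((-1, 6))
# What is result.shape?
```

(14, 6)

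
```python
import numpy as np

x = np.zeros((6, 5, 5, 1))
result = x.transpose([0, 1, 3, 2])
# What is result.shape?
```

(6, 5, 1, 5)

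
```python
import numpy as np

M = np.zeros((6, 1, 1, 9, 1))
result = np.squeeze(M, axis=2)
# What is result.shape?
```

(6, 1, 9, 1)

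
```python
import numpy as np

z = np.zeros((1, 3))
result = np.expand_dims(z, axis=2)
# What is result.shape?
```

(1, 3, 1)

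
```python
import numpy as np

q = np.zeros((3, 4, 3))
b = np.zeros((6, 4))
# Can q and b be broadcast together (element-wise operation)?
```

No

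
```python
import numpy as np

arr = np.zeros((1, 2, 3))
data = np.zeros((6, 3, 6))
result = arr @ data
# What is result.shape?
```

(6, 2, 6)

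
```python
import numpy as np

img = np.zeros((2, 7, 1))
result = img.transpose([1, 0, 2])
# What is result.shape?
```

(7, 2, 1)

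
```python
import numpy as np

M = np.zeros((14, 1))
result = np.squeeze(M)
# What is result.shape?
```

(14,)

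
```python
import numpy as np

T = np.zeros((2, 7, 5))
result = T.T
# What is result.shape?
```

(5, 7, 2)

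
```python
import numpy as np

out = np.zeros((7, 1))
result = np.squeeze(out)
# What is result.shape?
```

(7,)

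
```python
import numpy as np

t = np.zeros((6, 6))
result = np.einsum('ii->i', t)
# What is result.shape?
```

(6,)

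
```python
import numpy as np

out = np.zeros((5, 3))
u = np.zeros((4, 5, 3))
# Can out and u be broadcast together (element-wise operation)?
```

Yes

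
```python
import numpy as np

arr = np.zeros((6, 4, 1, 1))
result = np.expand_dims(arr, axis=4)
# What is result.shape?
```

(6, 4, 1, 1, 1)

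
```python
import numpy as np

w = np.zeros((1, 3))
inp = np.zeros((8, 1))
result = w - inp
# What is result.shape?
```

(8, 3)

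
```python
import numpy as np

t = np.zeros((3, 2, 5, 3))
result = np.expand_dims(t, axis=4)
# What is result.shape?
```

(3, 2, 5, 3, 1)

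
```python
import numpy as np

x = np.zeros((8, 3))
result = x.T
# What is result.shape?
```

(3, 8)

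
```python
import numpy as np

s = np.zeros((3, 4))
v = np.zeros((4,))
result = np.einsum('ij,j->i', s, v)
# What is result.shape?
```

(3,)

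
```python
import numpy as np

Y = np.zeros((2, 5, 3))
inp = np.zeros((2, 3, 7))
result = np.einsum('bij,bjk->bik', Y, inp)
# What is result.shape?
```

(2, 5, 7)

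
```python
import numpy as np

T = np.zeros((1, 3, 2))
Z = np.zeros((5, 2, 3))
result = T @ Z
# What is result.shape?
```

(5, 3, 3)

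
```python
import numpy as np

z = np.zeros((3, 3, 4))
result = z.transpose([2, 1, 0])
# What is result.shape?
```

(4, 3, 3)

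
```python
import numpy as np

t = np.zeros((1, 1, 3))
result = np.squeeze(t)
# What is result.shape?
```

(3,)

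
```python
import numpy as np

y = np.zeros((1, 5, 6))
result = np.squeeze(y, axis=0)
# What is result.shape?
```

(5, 6)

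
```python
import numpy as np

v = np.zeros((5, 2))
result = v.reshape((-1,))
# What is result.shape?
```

(10,)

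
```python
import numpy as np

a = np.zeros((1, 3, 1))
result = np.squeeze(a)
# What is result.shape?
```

(3,)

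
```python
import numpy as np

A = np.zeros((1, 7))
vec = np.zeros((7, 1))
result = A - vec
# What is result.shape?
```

(7, 7)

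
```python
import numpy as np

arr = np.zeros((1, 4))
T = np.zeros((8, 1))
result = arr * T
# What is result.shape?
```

(8, 4)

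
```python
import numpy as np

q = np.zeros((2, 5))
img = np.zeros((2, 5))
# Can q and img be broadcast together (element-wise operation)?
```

Yes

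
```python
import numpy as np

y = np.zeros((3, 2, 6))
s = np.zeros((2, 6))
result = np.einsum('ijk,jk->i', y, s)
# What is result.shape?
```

(3,)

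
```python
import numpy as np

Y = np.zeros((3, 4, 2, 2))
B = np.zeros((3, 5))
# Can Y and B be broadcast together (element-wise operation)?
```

No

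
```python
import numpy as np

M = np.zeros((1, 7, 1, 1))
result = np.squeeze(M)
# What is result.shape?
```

(7,)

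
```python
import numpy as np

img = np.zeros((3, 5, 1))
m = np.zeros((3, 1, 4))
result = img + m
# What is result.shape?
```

(3, 5, 4)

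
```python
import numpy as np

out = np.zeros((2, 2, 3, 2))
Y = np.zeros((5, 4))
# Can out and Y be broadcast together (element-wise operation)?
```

No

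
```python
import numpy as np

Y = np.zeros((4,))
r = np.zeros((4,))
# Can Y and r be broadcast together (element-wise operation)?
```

Yes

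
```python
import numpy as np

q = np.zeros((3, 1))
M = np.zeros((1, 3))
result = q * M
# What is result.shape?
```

(3, 3)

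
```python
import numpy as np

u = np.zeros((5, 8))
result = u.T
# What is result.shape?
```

(8, 5)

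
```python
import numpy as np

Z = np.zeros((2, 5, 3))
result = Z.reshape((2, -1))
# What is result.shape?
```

(2, 15)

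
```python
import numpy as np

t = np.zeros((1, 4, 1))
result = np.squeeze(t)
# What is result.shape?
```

(4,)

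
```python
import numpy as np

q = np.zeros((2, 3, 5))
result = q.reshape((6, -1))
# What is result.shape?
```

(6, 5)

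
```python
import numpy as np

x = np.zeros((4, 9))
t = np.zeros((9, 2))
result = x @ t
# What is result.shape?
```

(4, 2)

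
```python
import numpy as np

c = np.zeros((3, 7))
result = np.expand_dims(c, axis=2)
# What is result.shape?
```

(3, 7, 1)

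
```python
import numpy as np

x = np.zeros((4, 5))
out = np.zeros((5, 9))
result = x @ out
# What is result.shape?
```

(4, 9)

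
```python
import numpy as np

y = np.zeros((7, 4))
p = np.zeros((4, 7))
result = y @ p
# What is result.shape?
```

(7, 7)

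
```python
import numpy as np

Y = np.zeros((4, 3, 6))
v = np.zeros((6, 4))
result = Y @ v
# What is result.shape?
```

(4, 3, 4)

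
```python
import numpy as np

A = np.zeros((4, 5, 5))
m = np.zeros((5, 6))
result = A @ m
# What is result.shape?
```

(4, 5, 6)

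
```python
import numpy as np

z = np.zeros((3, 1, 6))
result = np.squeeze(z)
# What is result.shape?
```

(3, 6)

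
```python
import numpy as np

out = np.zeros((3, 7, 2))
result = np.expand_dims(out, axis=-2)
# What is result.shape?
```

(3, 7, 1, 2)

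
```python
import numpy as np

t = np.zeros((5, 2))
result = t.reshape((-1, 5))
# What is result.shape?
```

(2, 5)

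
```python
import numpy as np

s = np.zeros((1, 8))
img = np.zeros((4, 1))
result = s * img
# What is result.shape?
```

(4, 8)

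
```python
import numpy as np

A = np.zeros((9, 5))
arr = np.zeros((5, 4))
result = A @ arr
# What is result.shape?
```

(9, 4)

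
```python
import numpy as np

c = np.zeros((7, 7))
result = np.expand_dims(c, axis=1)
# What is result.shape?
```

(7, 1, 7)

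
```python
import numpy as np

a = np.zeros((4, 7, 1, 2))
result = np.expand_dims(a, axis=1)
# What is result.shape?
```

(4, 1, 7, 1, 2)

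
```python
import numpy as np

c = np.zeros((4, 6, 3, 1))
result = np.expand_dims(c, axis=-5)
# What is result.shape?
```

(1, 4, 6, 3, 1)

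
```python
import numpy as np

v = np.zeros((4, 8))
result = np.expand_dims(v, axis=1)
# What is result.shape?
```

(4, 1, 8)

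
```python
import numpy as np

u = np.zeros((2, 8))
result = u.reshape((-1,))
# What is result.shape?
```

(16,)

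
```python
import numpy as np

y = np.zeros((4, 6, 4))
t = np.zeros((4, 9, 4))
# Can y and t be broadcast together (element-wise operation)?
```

No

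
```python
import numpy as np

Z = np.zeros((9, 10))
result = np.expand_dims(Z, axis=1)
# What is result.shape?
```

(9, 1, 10)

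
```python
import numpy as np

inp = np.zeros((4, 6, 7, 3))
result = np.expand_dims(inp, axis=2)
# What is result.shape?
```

(4, 6, 1, 7, 3)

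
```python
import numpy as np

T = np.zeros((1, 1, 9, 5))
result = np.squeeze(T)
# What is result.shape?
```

(9, 5)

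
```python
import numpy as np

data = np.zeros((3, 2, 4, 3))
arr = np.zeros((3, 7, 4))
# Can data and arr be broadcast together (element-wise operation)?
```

No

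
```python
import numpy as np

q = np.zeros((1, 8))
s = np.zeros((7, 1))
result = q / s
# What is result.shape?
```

(7, 8)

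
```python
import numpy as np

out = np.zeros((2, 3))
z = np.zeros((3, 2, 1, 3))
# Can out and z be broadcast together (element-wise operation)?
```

Yes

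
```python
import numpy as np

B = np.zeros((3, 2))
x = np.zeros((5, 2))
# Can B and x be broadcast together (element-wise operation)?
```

No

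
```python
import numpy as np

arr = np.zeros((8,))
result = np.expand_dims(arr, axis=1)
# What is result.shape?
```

(8, 1)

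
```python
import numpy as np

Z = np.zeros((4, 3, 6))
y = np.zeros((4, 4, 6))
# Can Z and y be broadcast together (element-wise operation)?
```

No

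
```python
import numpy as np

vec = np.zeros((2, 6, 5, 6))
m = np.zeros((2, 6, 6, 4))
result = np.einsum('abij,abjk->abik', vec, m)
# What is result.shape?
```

(2, 6, 5, 4)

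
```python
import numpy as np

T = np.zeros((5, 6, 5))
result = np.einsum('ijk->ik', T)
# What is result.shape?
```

(5, 5)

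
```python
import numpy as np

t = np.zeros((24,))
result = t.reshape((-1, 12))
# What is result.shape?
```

(2, 12)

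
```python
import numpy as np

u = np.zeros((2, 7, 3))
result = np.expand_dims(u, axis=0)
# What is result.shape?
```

(1, 2, 7, 3)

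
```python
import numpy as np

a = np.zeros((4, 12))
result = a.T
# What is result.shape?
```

(12, 4)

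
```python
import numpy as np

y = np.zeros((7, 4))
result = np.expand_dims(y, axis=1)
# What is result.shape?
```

(7, 1, 4)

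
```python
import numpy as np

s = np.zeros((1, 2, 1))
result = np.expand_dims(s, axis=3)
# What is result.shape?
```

(1, 2, 1, 1)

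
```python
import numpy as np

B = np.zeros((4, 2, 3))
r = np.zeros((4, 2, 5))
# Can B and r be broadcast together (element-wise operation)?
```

No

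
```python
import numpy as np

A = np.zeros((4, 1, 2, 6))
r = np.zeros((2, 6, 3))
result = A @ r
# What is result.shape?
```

(4, 2, 2, 3)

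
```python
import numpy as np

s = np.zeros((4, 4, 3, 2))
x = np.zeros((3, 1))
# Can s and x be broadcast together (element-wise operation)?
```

Yes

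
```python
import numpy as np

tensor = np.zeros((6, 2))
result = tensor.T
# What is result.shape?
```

(2, 6)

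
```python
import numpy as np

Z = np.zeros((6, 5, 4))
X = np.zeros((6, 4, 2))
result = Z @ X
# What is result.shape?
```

(6, 5, 2)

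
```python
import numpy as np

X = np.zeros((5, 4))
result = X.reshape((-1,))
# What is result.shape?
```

(20,)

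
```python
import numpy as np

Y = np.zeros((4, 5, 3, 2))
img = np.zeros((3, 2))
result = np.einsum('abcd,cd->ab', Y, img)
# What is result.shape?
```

(4, 5)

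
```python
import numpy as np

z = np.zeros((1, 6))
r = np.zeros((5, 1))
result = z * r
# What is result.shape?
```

(5, 6)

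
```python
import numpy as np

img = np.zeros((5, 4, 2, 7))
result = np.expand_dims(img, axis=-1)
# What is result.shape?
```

(5, 4, 2, 7, 1)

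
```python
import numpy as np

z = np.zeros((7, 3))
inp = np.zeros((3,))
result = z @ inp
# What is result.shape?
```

(7,)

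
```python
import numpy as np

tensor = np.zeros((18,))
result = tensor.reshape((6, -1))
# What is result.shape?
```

(6, 3)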